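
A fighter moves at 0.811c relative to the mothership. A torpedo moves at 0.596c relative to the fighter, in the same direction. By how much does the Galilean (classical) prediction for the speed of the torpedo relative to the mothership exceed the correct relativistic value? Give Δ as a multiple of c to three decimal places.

Δ = 0.458c

Galilean: u_cl = 0.596 + 0.811 = 1.4070.
Relativistic: u_rel = (0.596 + 0.811) / (1 + 0.596·0.811) = 1.4070/1.4834 = 0.9485.
Δ = 1.4070 − 0.9485 = 0.4585.
(The classical prediction exceeds c; the relativistic result does not.)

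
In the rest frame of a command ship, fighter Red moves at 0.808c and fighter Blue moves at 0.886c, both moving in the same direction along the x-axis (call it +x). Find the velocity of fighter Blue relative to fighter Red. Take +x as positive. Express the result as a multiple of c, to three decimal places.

β_A = 0.808, β_B = 0.886.
Transform to A's frame with the inverse velocity-addition law: u' = (u − v)/(1 − uv/c²), taking u = β_B and v = β_A.
u' = (0.886 − 0.808) / (1 − (0.808)(0.886)) = 0.0780/0.2841 = 0.2745.

+0.275c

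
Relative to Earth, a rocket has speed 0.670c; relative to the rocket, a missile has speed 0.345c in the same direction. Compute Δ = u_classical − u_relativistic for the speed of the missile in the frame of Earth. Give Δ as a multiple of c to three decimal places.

Δ = 0.191c

Galilean: u_cl = 0.345 + 0.670 = 1.0150.
Relativistic: u_rel = (0.345 + 0.670) / (1 + 0.345·0.670) = 1.0150/1.2311 = 0.8244.
Δ = 1.0150 − 0.8244 = 0.1906.
(The classical prediction exceeds c; the relativistic result does not.)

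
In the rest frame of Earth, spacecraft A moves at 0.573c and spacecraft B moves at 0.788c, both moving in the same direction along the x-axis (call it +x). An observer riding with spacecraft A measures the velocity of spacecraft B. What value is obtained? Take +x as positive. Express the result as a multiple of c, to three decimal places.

β_A = 0.573, β_B = 0.788.
Transform to A's frame with the inverse velocity-addition law: u' = (u − v)/(1 − uv/c²), taking u = β_B and v = β_A.
u' = (0.788 − 0.573) / (1 − (0.573)(0.788)) = 0.2150/0.5485 = 0.3920.

+0.392c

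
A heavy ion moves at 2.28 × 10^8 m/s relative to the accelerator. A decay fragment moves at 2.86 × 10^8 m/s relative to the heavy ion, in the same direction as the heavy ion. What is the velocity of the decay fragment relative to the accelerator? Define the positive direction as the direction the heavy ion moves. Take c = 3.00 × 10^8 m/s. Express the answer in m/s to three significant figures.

2.98 × 10^8 m/s

In units of c (dividing by 3.00 × 10^8 m/s): v = 0.760, u' = 0.953.
u = (u' + v)/(1 + u'v/c²):
u = (0.953 + 0.760) / (1 + 0.953·0.760) = 1.7133/1.7245 = 0.9935
Converting back: u = 0.9935 × 3.00 × 10^8 m/s.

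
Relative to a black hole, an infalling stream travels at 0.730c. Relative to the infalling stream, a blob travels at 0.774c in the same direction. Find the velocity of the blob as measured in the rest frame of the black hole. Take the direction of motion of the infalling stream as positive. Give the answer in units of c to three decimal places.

0.961c

With v = 0.730 and u' = 0.774 (in units of c),
u = (u' + v)/(1 + u'v/c²):
u = (0.774 + 0.730) / (1 + 0.774·0.730) = 1.5040/1.5650 = 0.9610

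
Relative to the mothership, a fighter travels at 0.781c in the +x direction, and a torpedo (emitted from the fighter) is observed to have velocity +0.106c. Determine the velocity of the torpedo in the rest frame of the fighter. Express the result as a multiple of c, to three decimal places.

Invert the composition law: u' = (u − v)/(1 − uv/c²).
u' = (0.106 − 0.781) / (1 − (0.106)(0.781)) = -0.6750/0.9172 = -0.7359.

-0.736c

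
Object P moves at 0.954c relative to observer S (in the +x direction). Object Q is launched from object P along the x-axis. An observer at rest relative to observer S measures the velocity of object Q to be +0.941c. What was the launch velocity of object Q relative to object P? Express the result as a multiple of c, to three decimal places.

-0.127c

Invert the composition law: u' = (u − v)/(1 − uv/c²).
u' = (0.941 − 0.954) / (1 − (0.941)(0.954)) = -0.0130/0.1023 = -0.1271.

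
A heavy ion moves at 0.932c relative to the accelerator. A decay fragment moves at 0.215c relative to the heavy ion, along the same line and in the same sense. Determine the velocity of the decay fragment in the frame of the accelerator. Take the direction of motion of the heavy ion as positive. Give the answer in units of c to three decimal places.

0.956c

With v = 0.932 and u' = 0.215 (in units of c),
u = (u' + v)/(1 + u'v/c²):
u = (0.215 + 0.932) / (1 + 0.215·0.932) = 1.1470/1.2004 = 0.9555
(Galilean addition would give +1.147c, exceeding c.)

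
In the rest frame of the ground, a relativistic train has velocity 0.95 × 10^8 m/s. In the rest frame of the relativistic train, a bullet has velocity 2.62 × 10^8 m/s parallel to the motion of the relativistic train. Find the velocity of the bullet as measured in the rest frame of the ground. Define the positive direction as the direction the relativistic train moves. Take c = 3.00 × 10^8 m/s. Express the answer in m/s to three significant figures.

2.80 × 10^8 m/s

In units of c (dividing by 3.00 × 10^8 m/s): v = 0.317, u' = 0.873.
u = (u' + v)/(1 + u'v/c²):
u = (0.873 + 0.317) / (1 + 0.873·0.317) = 1.1900/1.2766 = 0.9322
Converting back: u = 0.9322 × 3.00 × 10^8 m/s.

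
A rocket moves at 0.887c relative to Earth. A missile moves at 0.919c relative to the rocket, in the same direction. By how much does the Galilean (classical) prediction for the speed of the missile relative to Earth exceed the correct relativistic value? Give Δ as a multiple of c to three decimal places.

Δ = 0.811c

Galilean: u_cl = 0.919 + 0.887 = 1.8060.
Relativistic: u_rel = (0.919 + 0.887) / (1 + 0.919·0.887) = 1.8060/1.8152 = 0.9950.
Δ = 1.8060 − 0.9950 = 0.8110.
(The classical prediction exceeds c; the relativistic result does not.)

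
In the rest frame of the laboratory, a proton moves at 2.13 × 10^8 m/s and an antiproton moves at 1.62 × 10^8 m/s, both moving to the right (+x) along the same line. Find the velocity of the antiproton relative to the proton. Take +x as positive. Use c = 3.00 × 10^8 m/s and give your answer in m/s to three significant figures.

β_A = 0.710, β_B = 0.540 (dividing each by c = 3.00 × 10^8 m/s).
Transform to A's frame with the inverse velocity-addition law: u' = (u − v)/(1 − uv/c²), taking u = β_B and v = β_A.
u' = (0.540 − 0.710) / (1 − (0.710)(0.540)) = -0.1700/0.6166 = -0.2757.
u' = -0.2757 × 3.00 × 10^8 m/s.

-8.27 × 10^7 m/s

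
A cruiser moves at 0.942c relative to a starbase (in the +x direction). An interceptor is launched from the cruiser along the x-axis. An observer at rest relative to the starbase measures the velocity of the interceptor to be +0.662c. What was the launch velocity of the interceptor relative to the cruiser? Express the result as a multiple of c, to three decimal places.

-0.744c

Invert the composition law: u' = (u − v)/(1 − uv/c²).
u' = (0.662 − 0.942) / (1 − (0.662)(0.942)) = -0.2800/0.3764 = -0.7439.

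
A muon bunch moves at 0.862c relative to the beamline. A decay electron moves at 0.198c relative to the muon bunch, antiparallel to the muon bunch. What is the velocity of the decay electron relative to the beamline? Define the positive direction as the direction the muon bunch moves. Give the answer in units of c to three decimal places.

+0.801c

With v = 0.862 and u' = -0.198 (in units of c),
u = (u' + v)/(1 + u'v/c²):
u = (-0.198 + 0.862) / (1 + (-0.198)·0.862) = 0.6640/0.8293 = 0.8007
(Galilean addition would give +0.664c.)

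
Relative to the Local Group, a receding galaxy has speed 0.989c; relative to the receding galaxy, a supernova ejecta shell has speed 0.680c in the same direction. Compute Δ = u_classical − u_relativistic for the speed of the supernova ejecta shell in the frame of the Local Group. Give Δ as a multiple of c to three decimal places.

Δ = 0.671c

Galilean: u_cl = 0.680 + 0.989 = 1.6690.
Relativistic: u_rel = (0.680 + 0.989) / (1 + 0.680·0.989) = 1.6690/1.6725 = 0.9979.
Δ = 1.6690 − 0.9979 = 0.6711.
(The classical prediction exceeds c; the relativistic result does not.)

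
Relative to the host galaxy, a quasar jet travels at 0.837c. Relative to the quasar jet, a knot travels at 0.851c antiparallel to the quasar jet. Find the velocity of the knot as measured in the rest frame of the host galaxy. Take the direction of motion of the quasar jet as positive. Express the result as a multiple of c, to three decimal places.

-0.049c

With v = 0.837 and u' = -0.851 (in units of c),
u = (u' + v)/(1 + u'v/c²):
u = (-0.851 + 0.837) / (1 + (-0.851)·0.837) = -0.0140/0.2877 = -0.0487
(Galilean addition would give -0.014c.)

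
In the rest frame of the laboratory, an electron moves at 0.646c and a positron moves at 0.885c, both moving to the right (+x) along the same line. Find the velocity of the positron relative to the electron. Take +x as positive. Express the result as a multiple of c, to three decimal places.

β_A = 0.646, β_B = 0.885.
Transform to A's frame with the inverse velocity-addition law: u' = (u − v)/(1 − uv/c²), taking u = β_B and v = β_A.
u' = (0.885 − 0.646) / (1 − (0.646)(0.885)) = 0.2390/0.4283 = 0.5580.

+0.558c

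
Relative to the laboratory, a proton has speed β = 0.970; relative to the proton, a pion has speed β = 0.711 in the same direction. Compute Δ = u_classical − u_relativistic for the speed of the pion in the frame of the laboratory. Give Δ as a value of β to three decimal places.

Galilean: u_cl = 0.711 + 0.970 = 1.6810.
Relativistic: u_rel = (0.711 + 0.970) / (1 + 0.711·0.970) = 1.6810/1.6897 = 0.9949.
Δ = 1.6810 − 0.9949 = 0.6861.
(The classical prediction exceeds c; the relativistic result does not.)

Δ = 0.686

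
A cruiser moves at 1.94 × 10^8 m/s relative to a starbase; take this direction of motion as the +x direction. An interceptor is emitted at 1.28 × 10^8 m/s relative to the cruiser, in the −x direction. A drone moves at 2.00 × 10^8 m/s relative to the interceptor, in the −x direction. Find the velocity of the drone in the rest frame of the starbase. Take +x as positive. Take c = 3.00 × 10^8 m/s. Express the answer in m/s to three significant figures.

Apply u = (u' + v)/(1 + u'v/c²) successively, working outward toward the starbase.
(Dividing each given speed by c = 3.00 × 10^8 m/s to work in units of c.)
Start: velocity of the cruiser relative to the starbase = 0.6467c.
Compose with the interceptor (u' = -0.427 in the cruiser frame): u_1 = (-0.427 + 0.647) / (1 + (-0.427)·0.647) = 0.2200/0.7241 = 0.3038.
Compose with the drone (u' = -0.667 in the interceptor frame): u_2 = (-0.667 + 0.304) / (1 + (-0.667)·0.304) = -0.3628/0.7974 = -0.4550.
So u = -0.4550 × 3.00 × 10^8 m/s.

-1.36 × 10^8 m/s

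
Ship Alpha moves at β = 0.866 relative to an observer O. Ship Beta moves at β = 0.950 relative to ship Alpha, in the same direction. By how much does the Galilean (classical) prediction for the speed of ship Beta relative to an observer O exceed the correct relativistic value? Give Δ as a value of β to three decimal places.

Δ = 0.820

Galilean: u_cl = 0.950 + 0.866 = 1.8160.
Relativistic: u_rel = (0.950 + 0.866) / (1 + 0.950·0.866) = 1.8160/1.8227 = 0.9963.
Δ = 1.8160 − 0.9963 = 0.8197.
(The classical prediction exceeds c; the relativistic result does not.)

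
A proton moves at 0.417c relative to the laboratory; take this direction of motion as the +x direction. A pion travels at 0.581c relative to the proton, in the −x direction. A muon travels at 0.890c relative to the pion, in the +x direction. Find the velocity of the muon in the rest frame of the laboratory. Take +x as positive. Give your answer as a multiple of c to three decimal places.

Apply u = (u' + v)/(1 + u'v/c²) successively, working outward toward the laboratory.
Start: velocity of the proton relative to the laboratory = 0.4170c.
Compose with the pion (u' = -0.581 in the proton frame): u_1 = (-0.581 + 0.417) / (1 + (-0.581)·0.417) = -0.1640/0.7577 = -0.2164.
Compose with the muon (u' = 0.890 in the pion frame): u_2 = (0.890 + (-0.216)) / (1 + 0.890·(-0.216)) = 0.6736/0.8074 = 0.8343.

+0.834c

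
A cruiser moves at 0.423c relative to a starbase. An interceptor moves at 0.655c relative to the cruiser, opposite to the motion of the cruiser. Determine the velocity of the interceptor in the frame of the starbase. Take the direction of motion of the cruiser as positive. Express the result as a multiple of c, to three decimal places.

-0.321c

With v = 0.423 and u' = -0.655 (in units of c),
u = (u' + v)/(1 + u'v/c²):
u = (-0.655 + 0.423) / (1 + (-0.655)·0.423) = -0.2320/0.7229 = -0.3209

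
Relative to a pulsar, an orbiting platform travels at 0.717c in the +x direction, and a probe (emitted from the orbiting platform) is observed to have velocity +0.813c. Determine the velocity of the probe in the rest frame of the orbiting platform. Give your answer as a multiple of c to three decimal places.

+0.230c

Invert the composition law: u' = (u − v)/(1 − uv/c²).
u' = (0.813 − 0.717) / (1 − (0.813)(0.717)) = 0.0960/0.4171 = 0.2302.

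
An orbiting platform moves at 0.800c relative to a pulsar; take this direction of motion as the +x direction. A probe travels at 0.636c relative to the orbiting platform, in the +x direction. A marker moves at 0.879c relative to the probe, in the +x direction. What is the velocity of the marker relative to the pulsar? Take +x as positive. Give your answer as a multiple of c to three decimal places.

Apply u = (u' + v)/(1 + u'v/c²) successively, working outward toward the pulsar.
Start: velocity of the orbiting platform relative to the pulsar = 0.8000c.
Compose with the probe (u' = 0.636 in the orbiting platform frame): u_1 = (0.636 + 0.800) / (1 + 0.636·0.800) = 1.4360/1.5088 = 0.9517.
Compose with the marker (u' = 0.879 in the probe frame): u_2 = (0.879 + 0.952) / (1 + 0.879·0.952) = 1.8307/1.8366 = 0.9968.

0.997c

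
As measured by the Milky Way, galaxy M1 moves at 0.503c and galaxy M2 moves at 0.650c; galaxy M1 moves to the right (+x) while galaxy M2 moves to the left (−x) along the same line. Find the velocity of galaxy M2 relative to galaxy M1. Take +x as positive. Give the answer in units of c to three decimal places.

β_A = 0.503, β_B = -0.650.
Transform to A's frame with the inverse velocity-addition law: u' = (u − v)/(1 − uv/c²), taking u = β_B and v = β_A.
u' = (-0.650 − 0.503) / (1 − (0.503)(-0.650)) = -1.1530/1.3270 = -0.8689.

-0.869c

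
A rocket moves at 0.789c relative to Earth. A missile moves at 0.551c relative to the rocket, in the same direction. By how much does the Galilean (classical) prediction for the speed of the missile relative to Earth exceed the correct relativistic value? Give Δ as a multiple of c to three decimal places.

Galilean: u_cl = 0.551 + 0.789 = 1.3400.
Relativistic: u_rel = (0.551 + 0.789) / (1 + 0.551·0.789) = 1.3400/1.4347 = 0.9340.
Δ = 1.3400 − 0.9340 = 0.4060.
(The classical prediction exceeds c; the relativistic result does not.)

Δ = 0.406c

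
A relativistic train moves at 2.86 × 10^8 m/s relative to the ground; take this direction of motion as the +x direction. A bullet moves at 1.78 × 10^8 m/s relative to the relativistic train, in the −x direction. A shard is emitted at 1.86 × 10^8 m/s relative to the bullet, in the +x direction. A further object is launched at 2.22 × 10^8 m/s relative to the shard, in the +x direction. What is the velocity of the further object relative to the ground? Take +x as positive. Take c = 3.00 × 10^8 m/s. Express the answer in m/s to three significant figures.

+2.98 × 10^8 m/s

Apply u = (u' + v)/(1 + u'v/c²) successively, working outward toward the ground.
(Dividing each given speed by c = 3.00 × 10^8 m/s to work in units of c.)
Start: velocity of the relativistic train relative to the ground = 0.9533c.
Compose with the bullet (u' = -0.593 in the relativistic train frame): u_1 = (-0.593 + 0.953) / (1 + (-0.593)·0.953) = 0.3600/0.4344 = 0.8288.
Compose with the shard (u' = 0.620 in the bullet frame): u_2 = (0.620 + 0.829) / (1 + 0.620·0.829) = 1.4488/1.5139 = 0.9570.
Compose with the further object (u' = 0.740 in the shard frame): u_3 = (0.740 + 0.957) / (1 + 0.740·0.957) = 1.6970/1.7082 = 0.9935.
So u = 0.9935 × 3.00 × 10^8 m/s.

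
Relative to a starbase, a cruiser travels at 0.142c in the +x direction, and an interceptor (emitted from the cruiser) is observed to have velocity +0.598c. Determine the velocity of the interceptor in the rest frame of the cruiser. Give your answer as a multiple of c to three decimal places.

Invert the composition law: u' = (u − v)/(1 − uv/c²).
u' = (0.598 − 0.142) / (1 − (0.598)(0.142)) = 0.4560/0.9151 = 0.4983.

+0.498c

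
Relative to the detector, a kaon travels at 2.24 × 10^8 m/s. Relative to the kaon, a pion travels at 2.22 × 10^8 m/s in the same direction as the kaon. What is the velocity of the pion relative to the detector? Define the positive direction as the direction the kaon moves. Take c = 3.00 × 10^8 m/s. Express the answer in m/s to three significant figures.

2.87 × 10^8 m/s

In units of c (dividing by 3.00 × 10^8 m/s): v = 0.747, u' = 0.740.
u = (u' + v)/(1 + u'v/c²):
u = (0.740 + 0.747) / (1 + 0.740·0.747) = 1.4867/1.5525 = 0.9576
Converting back: u = 0.9576 × 3.00 × 10^8 m/s.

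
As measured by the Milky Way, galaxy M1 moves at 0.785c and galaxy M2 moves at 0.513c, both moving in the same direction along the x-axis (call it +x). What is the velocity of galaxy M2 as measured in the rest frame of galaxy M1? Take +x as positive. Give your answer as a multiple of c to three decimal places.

β_A = 0.785, β_B = 0.513.
Transform to A's frame with the inverse velocity-addition law: u' = (u − v)/(1 − uv/c²), taking u = β_B and v = β_A.
u' = (0.513 − 0.785) / (1 − (0.785)(0.513)) = -0.2720/0.5973 = -0.4554.

-0.455c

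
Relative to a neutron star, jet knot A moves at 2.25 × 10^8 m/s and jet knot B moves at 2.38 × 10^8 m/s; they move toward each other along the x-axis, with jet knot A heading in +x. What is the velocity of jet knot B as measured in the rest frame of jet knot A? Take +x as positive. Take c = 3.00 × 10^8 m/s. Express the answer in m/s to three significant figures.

β_A = 0.750, β_B = -0.793 (dividing each by c = 3.00 × 10^8 m/s).
Transform to A's frame with the inverse velocity-addition law: u' = (u − v)/(1 − uv/c²), taking u = β_B and v = β_A.
u' = (-0.793 − 0.750) / (1 − (0.750)(-0.793)) = -1.5433/1.5950 = -0.9676.
u' = -0.9676 × 3.00 × 10^8 m/s.

-2.90 × 10^8 m/s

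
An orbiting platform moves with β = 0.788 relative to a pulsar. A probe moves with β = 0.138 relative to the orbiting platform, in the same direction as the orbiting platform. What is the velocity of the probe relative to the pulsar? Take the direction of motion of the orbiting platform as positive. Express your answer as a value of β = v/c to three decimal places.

With v = 0.788 and u' = 0.138 (in units of c),
u = (u' + v)/(1 + u'v/c²):
u = (0.138 + 0.788) / (1 + 0.138·0.788) = 0.9260/1.1087 = 0.8352
(Galilean addition would give +0.926c.)

β = 0.835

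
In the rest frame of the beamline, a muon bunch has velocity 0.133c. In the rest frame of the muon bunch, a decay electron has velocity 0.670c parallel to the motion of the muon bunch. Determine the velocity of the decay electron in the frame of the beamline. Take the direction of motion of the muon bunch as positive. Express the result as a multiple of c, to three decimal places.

With v = 0.133 and u' = 0.670 (in units of c),
u = (u' + v)/(1 + u'v/c²):
u = (0.670 + 0.133) / (1 + 0.670·0.133) = 0.8030/1.0891 = 0.7373

0.737c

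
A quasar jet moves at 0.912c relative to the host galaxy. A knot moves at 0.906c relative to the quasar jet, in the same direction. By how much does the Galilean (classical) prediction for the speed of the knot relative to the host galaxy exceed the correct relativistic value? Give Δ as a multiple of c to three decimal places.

Galilean: u_cl = 0.906 + 0.912 = 1.8180.
Relativistic: u_rel = (0.906 + 0.912) / (1 + 0.906·0.912) = 1.8180/1.8263 = 0.9955.
Δ = 1.8180 − 0.9955 = 0.8225.
(The classical prediction exceeds c; the relativistic result does not.)

Δ = 0.823c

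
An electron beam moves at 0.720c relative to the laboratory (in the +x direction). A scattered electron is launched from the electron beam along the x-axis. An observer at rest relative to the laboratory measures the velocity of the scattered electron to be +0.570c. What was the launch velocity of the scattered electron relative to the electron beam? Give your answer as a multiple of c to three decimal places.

-0.254c

Invert the composition law: u' = (u − v)/(1 − uv/c²).
u' = (0.570 − 0.720) / (1 − (0.570)(0.720)) = -0.1500/0.5896 = -0.2544.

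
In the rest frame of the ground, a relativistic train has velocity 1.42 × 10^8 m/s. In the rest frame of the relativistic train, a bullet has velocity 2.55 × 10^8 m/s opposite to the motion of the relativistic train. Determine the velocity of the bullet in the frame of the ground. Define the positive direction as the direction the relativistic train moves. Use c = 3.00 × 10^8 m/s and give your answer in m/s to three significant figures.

-1.89 × 10^8 m/s

In units of c (dividing by 3.00 × 10^8 m/s): v = 0.473, u' = -0.850.
u = (u' + v)/(1 + u'v/c²):
u = (-0.850 + 0.473) / (1 + (-0.850)·0.473) = -0.3767/0.5977 = -0.6302
(Galilean addition would give -0.377c.)
Converting back: u = -0.6302 × 3.00 × 10^8 m/s.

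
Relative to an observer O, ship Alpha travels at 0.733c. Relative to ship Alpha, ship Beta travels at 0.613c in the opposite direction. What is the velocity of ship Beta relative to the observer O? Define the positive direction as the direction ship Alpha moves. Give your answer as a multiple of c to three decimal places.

With v = 0.733 and u' = -0.613 (in units of c),
u = (u' + v)/(1 + u'v/c²):
u = (-0.613 + 0.733) / (1 + (-0.613)·0.733) = 0.1200/0.5507 = 0.2179

+0.218c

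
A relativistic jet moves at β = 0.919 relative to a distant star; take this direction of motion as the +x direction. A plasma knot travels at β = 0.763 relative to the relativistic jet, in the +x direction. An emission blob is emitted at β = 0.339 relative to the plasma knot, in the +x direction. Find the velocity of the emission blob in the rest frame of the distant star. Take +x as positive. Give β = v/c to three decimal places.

β = 0.994

Apply u = (u' + v)/(1 + u'v/c²) successively, working outward toward the distant star.
Start: velocity of the relativistic jet relative to the distant star = 0.9190c.
Compose with the plasma knot (u' = 0.763 in the relativistic jet frame): u_1 = (0.763 + 0.919) / (1 + 0.763·0.919) = 1.6820/1.7012 = 0.9887.
Compose with the emission blob (u' = 0.339 in the plasma knot frame): u_2 = (0.339 + 0.989) / (1 + 0.339·0.989) = 1.3277/1.3352 = 0.9944.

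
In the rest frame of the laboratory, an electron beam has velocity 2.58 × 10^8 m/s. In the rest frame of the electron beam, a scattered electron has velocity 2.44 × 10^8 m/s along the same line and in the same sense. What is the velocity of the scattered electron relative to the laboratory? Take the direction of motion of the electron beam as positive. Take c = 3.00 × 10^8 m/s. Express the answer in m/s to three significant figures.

In units of c (dividing by 3.00 × 10^8 m/s): v = 0.860, u' = 0.813.
u = (u' + v)/(1 + u'v/c²):
u = (0.813 + 0.860) / (1 + 0.813·0.860) = 1.6733/1.6995 = 0.9846
Converting back: u = 0.9846 × 3.00 × 10^8 m/s.

2.95 × 10^8 m/s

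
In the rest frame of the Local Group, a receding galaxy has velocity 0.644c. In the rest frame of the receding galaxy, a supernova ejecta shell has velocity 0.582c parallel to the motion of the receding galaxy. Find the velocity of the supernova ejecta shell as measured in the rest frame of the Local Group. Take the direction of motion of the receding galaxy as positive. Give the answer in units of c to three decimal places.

With v = 0.644 and u' = 0.582 (in units of c),
u = (u' + v)/(1 + u'v/c²):
u = (0.582 + 0.644) / (1 + 0.582·0.644) = 1.2260/1.3748 = 0.8918
(Galilean addition would give +1.226c, exceeding c.)

0.892c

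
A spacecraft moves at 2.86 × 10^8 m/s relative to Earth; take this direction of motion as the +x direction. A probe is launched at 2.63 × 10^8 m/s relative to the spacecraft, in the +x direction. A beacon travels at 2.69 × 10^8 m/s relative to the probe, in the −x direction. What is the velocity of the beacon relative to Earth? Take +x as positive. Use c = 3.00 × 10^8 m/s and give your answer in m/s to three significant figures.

+2.83 × 10^8 m/s

Apply u = (u' + v)/(1 + u'v/c²) successively, working outward toward Earth.
(Dividing each given speed by c = 3.00 × 10^8 m/s to work in units of c.)
Start: velocity of the spacecraft relative to Earth = 0.9533c.
Compose with the probe (u' = 0.877 in the spacecraft frame): u_1 = (0.877 + 0.953) / (1 + 0.877·0.953) = 1.8300/1.8358 = 0.9969.
Compose with the beacon (u' = -0.897 in the probe frame): u_2 = (-0.897 + 0.997) / (1 + (-0.897)·0.997) = 0.1002/0.1061 = 0.9440.
So u = 0.9440 × 3.00 × 10^8 m/s.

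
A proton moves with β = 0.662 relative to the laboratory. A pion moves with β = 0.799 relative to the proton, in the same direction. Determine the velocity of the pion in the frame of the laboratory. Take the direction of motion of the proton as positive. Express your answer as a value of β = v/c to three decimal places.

β = 0.956

With v = 0.662 and u' = 0.799 (in units of c),
u = (u' + v)/(1 + u'v/c²):
u = (0.799 + 0.662) / (1 + 0.799·0.662) = 1.4610/1.5289 = 0.9556
(Galilean addition would give +1.461c, exceeding c.)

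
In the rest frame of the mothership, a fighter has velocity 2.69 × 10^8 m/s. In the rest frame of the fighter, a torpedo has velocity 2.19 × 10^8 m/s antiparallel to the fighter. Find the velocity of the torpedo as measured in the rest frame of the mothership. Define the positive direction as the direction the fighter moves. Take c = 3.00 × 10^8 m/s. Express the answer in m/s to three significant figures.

In units of c (dividing by 3.00 × 10^8 m/s): v = 0.897, u' = -0.730.
u = (u' + v)/(1 + u'v/c²):
u = (-0.730 + 0.897) / (1 + (-0.730)·0.897) = 0.1667/0.3454 = 0.4825
(Galilean addition would give +0.167c.)
Converting back: u = 0.4825 × 3.00 × 10^8 m/s.

+1.45 × 10^8 m/s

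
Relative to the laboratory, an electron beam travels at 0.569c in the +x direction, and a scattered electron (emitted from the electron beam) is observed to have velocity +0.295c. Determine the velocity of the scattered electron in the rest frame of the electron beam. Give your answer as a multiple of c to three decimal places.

-0.329c

Invert the composition law: u' = (u − v)/(1 − uv/c²).
u' = (0.295 − 0.569) / (1 − (0.295)(0.569)) = -0.2740/0.8321 = -0.3293.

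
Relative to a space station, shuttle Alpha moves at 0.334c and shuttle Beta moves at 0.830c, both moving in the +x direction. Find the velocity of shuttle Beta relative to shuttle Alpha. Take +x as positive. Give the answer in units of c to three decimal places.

+0.686c

β_A = 0.334, β_B = 0.830.
Transform to A's frame with the inverse velocity-addition law: u' = (u − v)/(1 − uv/c²), taking u = β_B and v = β_A.
u' = (0.830 − 0.334) / (1 − (0.334)(0.830)) = 0.4960/0.7228 = 0.6862.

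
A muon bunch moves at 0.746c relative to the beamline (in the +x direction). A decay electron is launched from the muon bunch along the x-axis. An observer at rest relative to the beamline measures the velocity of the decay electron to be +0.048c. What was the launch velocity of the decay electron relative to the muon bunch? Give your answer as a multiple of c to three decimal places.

Invert the composition law: u' = (u − v)/(1 − uv/c²).
u' = (0.048 − 0.746) / (1 − (0.048)(0.746)) = -0.6980/0.9642 = -0.7239.

-0.724c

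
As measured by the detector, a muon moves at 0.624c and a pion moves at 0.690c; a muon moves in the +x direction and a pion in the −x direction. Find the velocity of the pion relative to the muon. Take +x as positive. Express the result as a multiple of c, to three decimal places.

β_A = 0.624, β_B = -0.690.
Transform to A's frame with the inverse velocity-addition law: u' = (u − v)/(1 − uv/c²), taking u = β_B and v = β_A.
u' = (-0.690 − 0.624) / (1 − (0.624)(-0.690)) = -1.3140/1.4306 = -0.9185.

-0.919c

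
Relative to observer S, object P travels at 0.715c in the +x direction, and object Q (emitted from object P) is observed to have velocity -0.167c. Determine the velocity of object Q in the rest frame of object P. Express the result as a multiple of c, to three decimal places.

-0.788c

Invert the composition law: u' = (u − v)/(1 − uv/c²).
u' = (-0.167 − 0.715) / (1 − (-0.167)(0.715)) = -0.8820/1.1194 = -0.7879.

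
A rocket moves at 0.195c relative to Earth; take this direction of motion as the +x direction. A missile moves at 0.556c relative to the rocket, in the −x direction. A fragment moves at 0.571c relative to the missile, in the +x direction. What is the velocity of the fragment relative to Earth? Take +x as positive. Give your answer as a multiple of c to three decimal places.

+0.216c

Apply u = (u' + v)/(1 + u'v/c²) successively, working outward toward Earth.
Start: velocity of the rocket relative to Earth = 0.1950c.
Compose with the missile (u' = -0.556 in the rocket frame): u_1 = (-0.556 + 0.195) / (1 + (-0.556)·0.195) = -0.3610/0.8916 = -0.4049.
Compose with the fragment (u' = 0.571 in the missile frame): u_2 = (0.571 + (-0.405)) / (1 + 0.571·(-0.405)) = 0.1661/0.7688 = 0.2161.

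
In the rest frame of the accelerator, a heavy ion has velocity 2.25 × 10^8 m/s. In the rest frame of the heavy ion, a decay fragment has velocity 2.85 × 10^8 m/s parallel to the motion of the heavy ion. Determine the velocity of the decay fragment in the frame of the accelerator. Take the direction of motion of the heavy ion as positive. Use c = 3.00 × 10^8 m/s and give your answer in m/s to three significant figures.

In units of c (dividing by 3.00 × 10^8 m/s): v = 0.750, u' = 0.950.
u = (u' + v)/(1 + u'v/c²):
u = (0.950 + 0.750) / (1 + 0.950·0.750) = 1.7000/1.7125 = 0.9927
(Galilean addition would give +1.700c, exceeding c.)
Converting back: u = 0.9927 × 3.00 × 10^8 m/s.

2.98 × 10^8 m/s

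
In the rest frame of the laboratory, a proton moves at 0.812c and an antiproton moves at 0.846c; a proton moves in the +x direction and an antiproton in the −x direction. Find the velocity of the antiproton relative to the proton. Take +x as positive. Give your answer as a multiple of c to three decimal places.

β_A = 0.812, β_B = -0.846.
Transform to A's frame with the inverse velocity-addition law: u' = (u − v)/(1 − uv/c²), taking u = β_B and v = β_A.
u' = (-0.846 − 0.812) / (1 − (0.812)(-0.846)) = -1.6580/1.6870 = -0.9828.

-0.983c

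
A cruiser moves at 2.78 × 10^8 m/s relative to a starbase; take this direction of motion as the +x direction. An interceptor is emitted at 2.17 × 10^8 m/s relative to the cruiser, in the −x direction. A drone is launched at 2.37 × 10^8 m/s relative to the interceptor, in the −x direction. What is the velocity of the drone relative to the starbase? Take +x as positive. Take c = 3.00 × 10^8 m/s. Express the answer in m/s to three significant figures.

-1.01 × 10^8 m/s

Apply u = (u' + v)/(1 + u'v/c²) successively, working outward toward the starbase.
(Dividing each given speed by c = 3.00 × 10^8 m/s to work in units of c.)
Start: velocity of the cruiser relative to the starbase = 0.9267c.
Compose with the interceptor (u' = -0.723 in the cruiser frame): u_1 = (-0.723 + 0.927) / (1 + (-0.723)·0.927) = 0.2033/0.3297 = 0.6167.
Compose with the drone (u' = -0.790 in the interceptor frame): u_2 = (-0.790 + 0.617) / (1 + (-0.790)·0.617) = -0.1733/0.5128 = -0.3379.
So u = -0.3379 × 3.00 × 10^8 m/s.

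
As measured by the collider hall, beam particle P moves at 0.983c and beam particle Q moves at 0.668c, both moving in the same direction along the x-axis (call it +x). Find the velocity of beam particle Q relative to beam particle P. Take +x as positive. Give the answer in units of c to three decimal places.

-0.917c

β_A = 0.983, β_B = 0.668.
Transform to A's frame with the inverse velocity-addition law: u' = (u − v)/(1 − uv/c²), taking u = β_B and v = β_A.
u' = (0.668 − 0.983) / (1 − (0.983)(0.668)) = -0.3150/0.3434 = -0.9174.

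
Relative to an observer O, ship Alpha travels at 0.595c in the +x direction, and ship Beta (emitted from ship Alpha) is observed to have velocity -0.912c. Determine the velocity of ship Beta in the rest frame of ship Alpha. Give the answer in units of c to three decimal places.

-0.977c

Invert the composition law: u' = (u − v)/(1 − uv/c²).
u' = (-0.912 − 0.595) / (1 − (-0.912)(0.595)) = -1.5070/1.5426 = -0.9769.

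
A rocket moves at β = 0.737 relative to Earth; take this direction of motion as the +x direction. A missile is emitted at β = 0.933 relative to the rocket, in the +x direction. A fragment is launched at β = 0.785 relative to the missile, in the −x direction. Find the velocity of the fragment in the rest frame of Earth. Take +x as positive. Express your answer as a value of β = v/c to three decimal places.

β = +0.916

Apply u = (u' + v)/(1 + u'v/c²) successively, working outward toward Earth.
Start: velocity of the rocket relative to Earth = 0.7370c.
Compose with the missile (u' = 0.933 in the rocket frame): u_1 = (0.933 + 0.737) / (1 + 0.933·0.737) = 1.6700/1.6876 = 0.9896.
Compose with the fragment (u' = -0.785 in the missile frame): u_2 = (-0.785 + 0.990) / (1 + (-0.785)·0.990) = 0.2046/0.2232 = 0.9165.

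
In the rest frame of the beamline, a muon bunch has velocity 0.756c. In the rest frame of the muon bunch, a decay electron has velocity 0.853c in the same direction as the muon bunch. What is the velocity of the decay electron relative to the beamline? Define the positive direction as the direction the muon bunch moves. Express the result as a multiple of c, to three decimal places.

With v = 0.756 and u' = 0.853 (in units of c),
u = (u' + v)/(1 + u'v/c²):
u = (0.853 + 0.756) / (1 + 0.853·0.756) = 1.6090/1.6449 = 0.9782

0.978c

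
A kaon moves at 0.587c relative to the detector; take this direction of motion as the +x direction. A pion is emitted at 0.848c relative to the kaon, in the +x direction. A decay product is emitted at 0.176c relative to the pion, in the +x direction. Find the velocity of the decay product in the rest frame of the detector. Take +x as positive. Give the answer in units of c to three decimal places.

0.970c

Apply u = (u' + v)/(1 + u'v/c²) successively, working outward toward the detector.
Start: velocity of the kaon relative to the detector = 0.5870c.
Compose with the pion (u' = 0.848 in the kaon frame): u_1 = (0.848 + 0.587) / (1 + 0.848·0.587) = 1.4350/1.4978 = 0.9581.
Compose with the decay product (u' = 0.176 in the pion frame): u_2 = (0.176 + 0.958) / (1 + 0.176·0.958) = 1.1341/1.1686 = 0.9704.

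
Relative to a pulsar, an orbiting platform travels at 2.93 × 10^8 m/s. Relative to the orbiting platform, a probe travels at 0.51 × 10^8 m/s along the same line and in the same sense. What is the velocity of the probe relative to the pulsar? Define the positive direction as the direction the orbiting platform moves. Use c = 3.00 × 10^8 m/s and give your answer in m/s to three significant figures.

In units of c (dividing by 3.00 × 10^8 m/s): v = 0.977, u' = 0.170.
u = (u' + v)/(1 + u'v/c²):
u = (0.170 + 0.977) / (1 + 0.170·0.977) = 1.1467/1.1660 = 0.9834
Converting back: u = 0.9834 × 3.00 × 10^8 m/s.

2.95 × 10^8 m/s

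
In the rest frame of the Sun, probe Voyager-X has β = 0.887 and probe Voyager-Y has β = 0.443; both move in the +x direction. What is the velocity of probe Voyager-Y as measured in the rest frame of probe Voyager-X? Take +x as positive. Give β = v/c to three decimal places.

β = -0.731

β_A = 0.887, β_B = 0.443.
Transform to A's frame with the inverse velocity-addition law: u' = (u − v)/(1 − uv/c²), taking u = β_B and v = β_A.
u' = (0.443 − 0.887) / (1 − (0.887)(0.443)) = -0.4440/0.6071 = -0.7314.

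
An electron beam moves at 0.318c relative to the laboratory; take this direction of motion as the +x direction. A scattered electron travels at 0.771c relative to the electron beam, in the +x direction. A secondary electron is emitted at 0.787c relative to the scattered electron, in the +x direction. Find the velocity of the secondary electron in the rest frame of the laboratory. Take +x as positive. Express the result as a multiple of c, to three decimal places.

Apply u = (u' + v)/(1 + u'v/c²) successively, working outward toward the laboratory.
Start: velocity of the electron beam relative to the laboratory = 0.3180c.
Compose with the scattered electron (u' = 0.771 in the electron beam frame): u_1 = (0.771 + 0.318) / (1 + 0.771·0.318) = 1.0890/1.2452 = 0.8746.
Compose with the secondary electron (u' = 0.787 in the scattered electron frame): u_2 = (0.787 + 0.875) / (1 + 0.787·0.875) = 1.6616/1.6883 = 0.9842.

0.984c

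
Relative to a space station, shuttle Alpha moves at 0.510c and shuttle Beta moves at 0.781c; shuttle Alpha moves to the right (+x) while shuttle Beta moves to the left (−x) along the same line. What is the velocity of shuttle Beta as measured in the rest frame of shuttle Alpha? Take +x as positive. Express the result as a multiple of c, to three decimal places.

β_A = 0.510, β_B = -0.781.
Transform to A's frame with the inverse velocity-addition law: u' = (u − v)/(1 − uv/c²), taking u = β_B and v = β_A.
u' = (-0.781 − 0.510) / (1 − (0.510)(-0.781)) = -1.2910/1.3983 = -0.9233.

-0.923c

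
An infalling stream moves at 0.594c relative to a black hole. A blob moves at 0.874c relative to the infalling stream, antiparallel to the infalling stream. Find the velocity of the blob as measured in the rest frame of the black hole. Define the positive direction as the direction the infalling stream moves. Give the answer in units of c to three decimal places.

With v = 0.594 and u' = -0.874 (in units of c),
u = (u' + v)/(1 + u'v/c²):
u = (-0.874 + 0.594) / (1 + (-0.874)·0.594) = -0.2800/0.4808 = -0.5823
(Galilean addition would give -0.280c.)

-0.582c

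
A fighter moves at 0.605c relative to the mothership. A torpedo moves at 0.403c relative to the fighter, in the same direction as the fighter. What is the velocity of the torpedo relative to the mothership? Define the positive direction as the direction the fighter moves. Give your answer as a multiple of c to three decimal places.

With v = 0.605 and u' = 0.403 (in units of c),
u = (u' + v)/(1 + u'v/c²):
u = (0.403 + 0.605) / (1 + 0.403·0.605) = 1.0080/1.2438 = 0.8104

0.810c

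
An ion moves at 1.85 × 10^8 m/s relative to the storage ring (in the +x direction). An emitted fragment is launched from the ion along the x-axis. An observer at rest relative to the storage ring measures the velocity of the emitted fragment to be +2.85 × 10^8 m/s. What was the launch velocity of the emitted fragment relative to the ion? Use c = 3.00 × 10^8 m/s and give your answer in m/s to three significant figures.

+2.41 × 10^8 m/s

v = 0.617c, u = 0.950c.
Invert the composition law: u' = (u − v)/(1 − uv/c²).
u' = (0.950 − 0.617) / (1 − (0.950)(0.617)) = 0.3333/0.4142 = 0.8048.
u' = 0.8048 × 3.00 × 10^8 m/s.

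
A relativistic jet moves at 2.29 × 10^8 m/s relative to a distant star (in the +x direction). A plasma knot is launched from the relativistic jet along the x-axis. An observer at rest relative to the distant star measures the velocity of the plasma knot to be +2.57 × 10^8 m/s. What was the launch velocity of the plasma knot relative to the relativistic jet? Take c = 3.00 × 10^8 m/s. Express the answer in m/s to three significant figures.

+8.09 × 10^7 m/s

v = 0.763c, u = 0.857c.
Invert the composition law: u' = (u − v)/(1 − uv/c²).
u' = (0.857 − 0.763) / (1 − (0.857)(0.763)) = 0.0933/0.3461 = 0.2697.
u' = 0.2697 × 3.00 × 10^8 m/s.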